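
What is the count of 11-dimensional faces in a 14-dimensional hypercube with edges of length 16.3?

An n-cube has C(n,k)·2^(n-k) k-faces. Here C(14,11)·2^3 = 364·8 = 2912.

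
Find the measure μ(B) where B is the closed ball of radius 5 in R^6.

V = 15625·π^3/6 ≈ 80745.5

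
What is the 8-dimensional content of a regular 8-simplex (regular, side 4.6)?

For a regular n-simplex with edge a, V = (a^n / n!)·√((n+1)/2^n). With a=4.6, n=8: V ≈ 0.932274.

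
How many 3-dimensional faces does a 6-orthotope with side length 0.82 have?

An n-cube has C(n,k)·2^(n-k) k-faces. Here C(6,3)·2^3 = 20·8 = 160.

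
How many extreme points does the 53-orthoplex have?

An n-cross-polytope has 2n vertices; here n = 53, giving 106.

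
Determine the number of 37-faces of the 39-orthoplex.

An n-cross-polytope has 2^(k+1)·C(n,k+1) k-faces. Here 2^38·C(39,38) = 274877906944·39 = 10720238370816.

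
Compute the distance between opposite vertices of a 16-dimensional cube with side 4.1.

||(4.1,4.1,...,4.1)|| = √(16)·4.1 = 16.4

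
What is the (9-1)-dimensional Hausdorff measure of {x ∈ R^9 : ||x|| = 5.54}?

S = n·V_n(r)/r = 9·V_9(5.54)/5.54 (volume-to-surface relation), giving 2.63414e+07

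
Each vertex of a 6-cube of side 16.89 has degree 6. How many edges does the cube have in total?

Each of the 2^6 = 64 vertices has degree 6; total edges = 6·2^6/2 = 192.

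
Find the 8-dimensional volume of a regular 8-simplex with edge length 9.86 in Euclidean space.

For a regular n-simplex with edge a, V = (a^n / n!)·√((n+1)/2^n). With a=9.86, n=8: V ≈ 415.428.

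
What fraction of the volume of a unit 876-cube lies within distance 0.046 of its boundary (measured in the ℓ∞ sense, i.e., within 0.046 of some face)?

The inner cube has side 1-2·0.046 = 0.908 and volume (0.908)^876 ≈ 1.92e-37, so the shell holds 1 - 1.92e-37 of the volume.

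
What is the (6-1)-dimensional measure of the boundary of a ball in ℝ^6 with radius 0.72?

S = n·V_n(r)/r = 6·V_6(0.72)/0.72 (volume-to-surface relation), giving 5.99946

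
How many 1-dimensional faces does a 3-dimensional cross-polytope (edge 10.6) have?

f_1(3-orthoplex) = 2^2 · (3 choose 2) = 12.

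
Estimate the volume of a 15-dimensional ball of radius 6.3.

Volume = π^{15/2}·(6.3)^15/Γ(17/2) ≈ 3.72853e+11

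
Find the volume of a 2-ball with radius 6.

V_2(6) = π^(2/2) · (6)^2 / Γ(2/2 + 1) = 36·π ≈ 113.097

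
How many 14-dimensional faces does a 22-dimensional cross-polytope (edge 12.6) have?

Each 14-face is the convex hull of 15 vertices, one chosen as ±e_i from each of 15 distinct axes: 2^15·C(22,15) = 5588385792.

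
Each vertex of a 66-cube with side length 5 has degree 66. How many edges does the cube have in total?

Each of the 2^66 = 73786976294838206464 vertices has degree 66; total edges = 66·2^66/2 = 2434970217729660813312.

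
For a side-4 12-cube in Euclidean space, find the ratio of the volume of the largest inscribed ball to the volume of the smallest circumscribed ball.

V_in / V_out = (r_in/r_out)^12 = (1/√12)^12 = 12^(-12/2) ≈ 3.34898e-07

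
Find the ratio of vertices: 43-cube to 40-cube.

The 43-cube has 2^43 = 8796093022208 vertices. The 40-cube has 2^40 = 1099511627776 vertices. Ratio: 8796093022208/1099511627776 = 8.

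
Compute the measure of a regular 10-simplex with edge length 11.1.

V_10 = √(11) · 11.1^10 / (10! · 2^(10/2)) ≈ 810.986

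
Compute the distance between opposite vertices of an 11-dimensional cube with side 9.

The space diagonal of an n-cube of side s is s√n. Here 9·√11 ≈ 29.8496.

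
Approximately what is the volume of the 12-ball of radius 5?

Volume = π^{12/2}·(5)^12/Γ(7) = 48828125·π^6/144 ≈ 3.25992e+08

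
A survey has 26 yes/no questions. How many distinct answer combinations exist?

An n-cube has 2^n vertices; for n = 26 that is 2^26 = 67108864.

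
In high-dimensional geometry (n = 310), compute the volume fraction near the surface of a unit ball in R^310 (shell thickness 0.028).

1 - (1-0.028)^310 ≈ 0.99985 ≈ 99.9850%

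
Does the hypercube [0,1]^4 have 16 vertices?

True. The 4-cube has 2^4 = 16 vertices.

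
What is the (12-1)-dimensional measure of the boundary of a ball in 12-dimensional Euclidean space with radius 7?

The surface area of an n-ball is 2π^(n/2) r^(n-1) / Γ(n/2). For n=12, r=7: 1977326743·π^6/60 ≈ 3.1683e+10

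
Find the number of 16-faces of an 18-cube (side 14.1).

Choose 16 of 18 axes to span the face (C(18,16) = 153 ways), then fix each of the remaining 2 coordinates at one of its two extreme values (2^2 = 4 ways): 153·4 = 612.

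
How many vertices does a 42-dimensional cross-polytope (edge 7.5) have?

An n-cross-polytope has 2n vertices; here n = 42, giving 84.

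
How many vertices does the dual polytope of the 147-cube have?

An n-cross-polytope has 2n vertices; here n = 147, giving 294.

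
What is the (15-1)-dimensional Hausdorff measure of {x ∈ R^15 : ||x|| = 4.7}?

S_15(4.7) = 2·π^(15/2)·(4.7)^14 / Γ(15/2) ≈ 1.46856e+10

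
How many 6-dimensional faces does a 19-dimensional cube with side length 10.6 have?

f_6(19-cube) = (19 choose 6) · 2^13 = 222265344.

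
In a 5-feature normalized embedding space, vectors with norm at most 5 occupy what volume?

The n-ball volume is π^(n/2)·r^n/Γ(n/2+1). With n=5, r=5: V = 5000·π^2/3 ≈ 16449.3.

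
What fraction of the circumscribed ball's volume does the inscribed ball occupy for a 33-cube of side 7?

The radii are 7/2 and 7√33/2, so the volume ratio is (1/√33)^33 = 33^{-33/2} ≈ 8.80076e-26.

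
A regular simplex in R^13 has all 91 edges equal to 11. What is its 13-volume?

For a regular n-simplex with edge a, V = (a^n / n!)·√((n+1)/2^n). With a=11, n=13: V ≈ 229.189.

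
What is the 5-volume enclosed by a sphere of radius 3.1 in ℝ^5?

V_5(3.1) = π^(5/2) · (3.1)^5 / Γ(5/2 + 1) ≈ 1506.98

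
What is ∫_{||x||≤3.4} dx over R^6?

Volume = π^{6/2}·(3.4)^6/Γ(4) ≈ 7983.11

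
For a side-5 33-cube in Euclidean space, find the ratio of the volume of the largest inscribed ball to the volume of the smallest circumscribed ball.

The radii are 5/2 and 5√33/2, so the volume ratio is (1/√33)^33 = 33^{-33/2} ≈ 8.80076e-26.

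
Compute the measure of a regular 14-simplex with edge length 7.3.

For a regular n-simplex with edge a, V = (a^n / n!)·√((n+1)/2^n). With a=7.3, n=14: V ≈ 0.423592.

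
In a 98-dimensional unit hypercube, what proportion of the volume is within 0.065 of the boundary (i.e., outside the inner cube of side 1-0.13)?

Shell fraction = 1 - (1-0.13)^98 ≈ 0.9999988173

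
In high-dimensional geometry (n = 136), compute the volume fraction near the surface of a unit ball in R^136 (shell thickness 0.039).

1 - (1-0.039)^136 ≈ 0.995529 ≈ 99.55%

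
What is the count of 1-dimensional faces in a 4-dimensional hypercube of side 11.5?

An n-cube has C(n,k)·2^(n-k) k-faces. Here C(4,1)·2^3 = 4·8 = 32.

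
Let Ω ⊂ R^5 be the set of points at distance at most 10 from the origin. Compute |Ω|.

V_5(10) = π^(5/2) · (10)^5 / Γ(5/2 + 1) = 160000·π^2/3 ≈ 526379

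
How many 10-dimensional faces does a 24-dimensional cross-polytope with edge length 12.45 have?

An n-cross-polytope has 2^(k+1)·C(n,k+1) k-faces. Here 2^11·C(24,11) = 2048·2496144 = 5112102912.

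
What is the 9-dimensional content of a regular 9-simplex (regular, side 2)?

For a regular n-simplex with edge a, V = (a^n / n!)·√((n+1)/2^n). With a=2, n=9: V ≈ 0.000197184.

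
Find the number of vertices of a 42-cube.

Number of vertices = 2^42 = 4398046511104.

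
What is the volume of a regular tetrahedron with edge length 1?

Volume = (√2/12) · 1³ = 0.117851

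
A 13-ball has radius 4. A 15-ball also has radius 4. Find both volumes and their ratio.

V_13(4) ≈ 6.11113e+07. V_15(4) ≈ 4.09572e+08. Ratio V_13/V_15 ≈ 0.1492.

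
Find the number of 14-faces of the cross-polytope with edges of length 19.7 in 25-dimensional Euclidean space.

f_14(25-orthoplex) = 2^15 · (25 choose 15) = 107110727680.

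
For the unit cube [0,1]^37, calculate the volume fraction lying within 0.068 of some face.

Shell fraction = 1 - (1-0.136)^37 ≈ 0.995523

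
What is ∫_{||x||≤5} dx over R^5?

The n-ball volume is π^(n/2)·r^n/Γ(n/2+1). With n=5, r=5: V = 5000·π^2/3 ≈ 16449.3.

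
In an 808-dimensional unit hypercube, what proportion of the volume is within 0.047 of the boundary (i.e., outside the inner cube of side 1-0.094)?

1 - (1 - 2·0.047)^808 = 1 - 0.906^808 ≈ 1 - 2.289e-35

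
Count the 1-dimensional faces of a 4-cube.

The 4-cube has n·2^(n-1) = 4·2^3 = 4·8 = 32 edges.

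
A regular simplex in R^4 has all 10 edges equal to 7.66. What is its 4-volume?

V_4 = √(5) · 7.66^4 / (4! · 2^(4/2)) ≈ 80.1916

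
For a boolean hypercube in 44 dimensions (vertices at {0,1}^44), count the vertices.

The 44-cube has 2^44 = 17592186044416 vertices.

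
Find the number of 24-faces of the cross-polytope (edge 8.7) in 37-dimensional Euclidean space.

Number of 24-faces = 2^(24+1) · C(37,24+1) = 33554432 · 1852482996 = 62159014720438272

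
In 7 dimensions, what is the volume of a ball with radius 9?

The n-ball volume is π^(n/2)·r^n/Γ(n/2+1). With n=7, r=9: V = 25509168·π^3/35 ≈ 2.25984e+07.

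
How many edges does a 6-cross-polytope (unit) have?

Number of 1-faces = 2^(1+1) · C(6,1+1) = 4 · 15 = 60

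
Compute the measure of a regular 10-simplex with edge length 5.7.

Volume = 5.7^10 · √(11/2^10) / 10! ≈ 1.03403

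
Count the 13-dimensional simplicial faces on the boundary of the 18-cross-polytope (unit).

f_13(18-orthoplex) = 2^14 · (18 choose 14) = 50135040.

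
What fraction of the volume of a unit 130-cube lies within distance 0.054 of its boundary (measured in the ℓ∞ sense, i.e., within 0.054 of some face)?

1 - (1 - 2·0.054)^130 = 1 - 0.892^130 ≈ 0.9999996473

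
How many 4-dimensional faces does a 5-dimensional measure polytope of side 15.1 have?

Number of 4-faces = C(5,4) · 2^(5-4) = 5 · 2 = 10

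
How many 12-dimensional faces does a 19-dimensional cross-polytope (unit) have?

Number of 12-faces = 2^(12+1) · C(19,12+1) = 8192 · 27132 = 222265344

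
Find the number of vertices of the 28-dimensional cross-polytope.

The vertices are ±e_1, ..., ±e_28, so there are 2·28 = 56.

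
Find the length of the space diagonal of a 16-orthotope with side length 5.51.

Diagonal = √16 · 5.51 = 22.04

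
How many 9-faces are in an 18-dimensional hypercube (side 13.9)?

Choose 9 of 18 axes to span the face (C(18,9) = 48620 ways), then fix each of the remaining 9 coordinates at one of its two extreme values (2^9 = 512 ways): 48620·512 = 24893440.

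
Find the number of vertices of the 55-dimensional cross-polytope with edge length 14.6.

Number of vertices = 2n = 110.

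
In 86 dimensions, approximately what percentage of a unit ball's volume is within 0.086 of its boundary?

1 - (1-0.086)^86 ≈ 0.999562 ≈ 99.9562%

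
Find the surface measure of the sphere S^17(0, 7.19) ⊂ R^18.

The surface area of an n-ball is 2π^(n/2) r^(n-1) / Γ(n/2). For n=18, r=7.19: 5.42312e+14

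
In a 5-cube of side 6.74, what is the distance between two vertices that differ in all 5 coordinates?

d = √(6.74² + 6.74² + ... + 6.74²) [5 terms] = √(5·6.74²) = 6.74√5 ≈ 15.0711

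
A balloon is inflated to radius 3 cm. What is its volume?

V = 36·π ≈ 113.097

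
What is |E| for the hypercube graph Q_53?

An n-cube has n·2^(n-1) edges. With n = 53: 53·4503599627370496 = 238690780250636288.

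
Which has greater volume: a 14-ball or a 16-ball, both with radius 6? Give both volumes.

V_14(6) ≈ 4.69609e+10. V_16(6) ≈ 6.63894e+11. The 16-ball is larger.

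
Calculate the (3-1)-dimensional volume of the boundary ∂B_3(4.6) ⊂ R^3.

|∂B_3(4.6)| = 4πr² = 4π·(4.6)² ≈ 265.904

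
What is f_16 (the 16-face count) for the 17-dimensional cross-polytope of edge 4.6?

Each 16-face is the convex hull of 17 vertices, one chosen as ±e_i from each of 17 distinct axes: 2^17·C(17,17) = 131072.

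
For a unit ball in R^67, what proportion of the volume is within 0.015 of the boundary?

V(inner)/V(outer) = ((1-0.015)/1)^67 ≈ 0.3633, so the shell fraction is 0.636732.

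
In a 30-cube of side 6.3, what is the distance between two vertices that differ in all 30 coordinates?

||(6.3,6.3,...,6.3)|| = √(30)·6.3 ≈ 34.5065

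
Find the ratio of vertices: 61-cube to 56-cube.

The 61-cube has 2^61 = 2305843009213693952 vertices. The 56-cube has 2^56 = 72057594037927936 vertices. Ratio: 2305843009213693952/72057594037927936 = 32.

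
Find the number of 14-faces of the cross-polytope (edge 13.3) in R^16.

f_14(16-orthoplex) = 2^15 · (16 choose 15) = 524288.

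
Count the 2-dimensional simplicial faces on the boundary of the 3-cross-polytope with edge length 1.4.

Each 2-face is the convex hull of 3 vertices, one chosen as ±e_i from each of 3 distinct axes: 2^3·C(3,3) = 8.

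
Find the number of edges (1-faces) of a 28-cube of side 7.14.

An n-cube has C(n,k)·2^(n-k) k-faces. Here C(28,1)·2^27 = 28·134217728 = 3758096384.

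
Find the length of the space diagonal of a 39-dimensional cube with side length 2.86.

||(2.86,2.86,...,2.86)|| = √(39)·2.86 ≈ 17.8607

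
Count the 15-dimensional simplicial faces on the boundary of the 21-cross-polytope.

Each 15-face is the convex hull of 16 vertices, one chosen as ±e_i from each of 16 distinct axes: 2^16·C(21,16) = 1333592064.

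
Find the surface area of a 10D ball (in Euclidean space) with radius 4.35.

S_10(4.35) = 2·π^(10/2)·(4.35)^9 / Γ(10/2) ≈ 1.42224e+07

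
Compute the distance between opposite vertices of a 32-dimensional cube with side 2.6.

d = √(2.6² + 2.6² + ... + 2.6²) [32 terms] = √(32·2.6²) = 2.6√32 ≈ 14.7078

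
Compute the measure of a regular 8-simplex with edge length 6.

V = (6^8 / 8!) · √((8+1) / 2^8) ≈ 7.81071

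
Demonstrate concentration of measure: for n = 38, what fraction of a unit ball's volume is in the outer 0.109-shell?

1 - (1-0.109)^38 ≈ 0.987545 ≈ 98.75%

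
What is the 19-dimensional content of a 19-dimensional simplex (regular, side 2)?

V = (2^19 / 19!) · √((19+1) / 2^19) ≈ 2.66198e-14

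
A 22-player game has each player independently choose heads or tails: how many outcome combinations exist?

Number of vertices = 2^22 = 4194304.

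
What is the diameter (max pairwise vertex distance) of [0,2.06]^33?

The space diagonal of an n-cube of side s is s√n. Here 2.06·√33 ≈ 11.8338.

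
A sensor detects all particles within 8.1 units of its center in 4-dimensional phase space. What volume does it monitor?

Volume = π^{4/2}·(8.1)^4/Γ(3) ≈ 21242.7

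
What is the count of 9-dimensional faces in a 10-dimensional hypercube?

An n-cube has C(n,k)·2^(n-k) k-faces. Here C(10,9)·2^1 = 10·2 = 20.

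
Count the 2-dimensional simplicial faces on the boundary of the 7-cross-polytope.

Number of 2-faces = 2^(2+1) · C(7,2+1) = 8 · 35 = 280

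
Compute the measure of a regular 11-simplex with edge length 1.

For a regular n-simplex with edge a, V = (a^n / n!)·√((n+1)/2^n). With a=1, n=11: V ≈ 1.91765e-09.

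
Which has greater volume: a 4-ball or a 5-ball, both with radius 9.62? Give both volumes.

V_4(9.62) ≈ 42263.9. V_5(9.62) ≈ 433684. The 5-ball is larger.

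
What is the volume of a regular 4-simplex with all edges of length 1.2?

For a regular n-simplex with edge a, V = (a^n / n!)·√((n+1)/2^n). With a=1.2, n=4: V ≈ 0.0482991.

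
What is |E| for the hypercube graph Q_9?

Each of the 2^9 = 512 vertices has degree 9; total edges = 9·2^9/2 = 2304.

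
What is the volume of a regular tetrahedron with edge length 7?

Volume = (√2/12) · 7³ = 40.4229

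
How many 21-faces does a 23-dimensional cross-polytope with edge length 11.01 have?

Number of 21-faces = 2^(21+1) · C(23,21+1) = 4194304 · 23 = 96468992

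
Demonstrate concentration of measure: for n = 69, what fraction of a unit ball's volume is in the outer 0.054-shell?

1 - (1-0.054)^69 ≈ 0.978299 ≈ 97.83%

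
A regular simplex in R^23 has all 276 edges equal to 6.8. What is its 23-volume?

For a regular n-simplex with edge a, V = (a^n / n!)·√((n+1)/2^n). With a=6.8, n=23: V ≈ 9.1933e-07.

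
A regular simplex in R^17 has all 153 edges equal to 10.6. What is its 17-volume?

Volume = 10.6^17 · √(18/2^17) / 17! ≈ 8.87182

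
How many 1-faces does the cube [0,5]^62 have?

Number of 1-faces = C(62,1)·2^(62-1) = 62·2305843009213693952 = 142962266571249025024.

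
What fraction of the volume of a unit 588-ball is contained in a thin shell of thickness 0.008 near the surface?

1 - (1-0.008)^588 ≈ 0.991111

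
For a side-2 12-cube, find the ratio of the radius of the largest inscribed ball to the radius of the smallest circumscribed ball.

Ratio = (s/2)/(s√12/2) = 12^(-1/2) ≈ 0.288675.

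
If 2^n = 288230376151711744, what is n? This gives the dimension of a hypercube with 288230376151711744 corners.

The n-cube has 2^n vertices, and 288230376151711744 = 2^58, so n = 58.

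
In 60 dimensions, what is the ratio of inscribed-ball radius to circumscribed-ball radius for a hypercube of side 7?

r_in = 7/2 (half the side); r_out = 7√60/2 (half the diagonal). Ratio = 1/√60 ≈ 0.129099.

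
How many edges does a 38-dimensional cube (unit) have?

Number of 1-faces = C(38,1)·2^(38-1) = 38·137438953472 = 5222680231936.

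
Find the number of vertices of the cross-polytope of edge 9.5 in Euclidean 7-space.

Number of 0-faces = 2^(0+1) · C(7,0+1) = 2 · 7 = 14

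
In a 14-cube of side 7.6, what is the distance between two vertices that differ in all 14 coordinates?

Diagonal = √14 · 7.6 ≈ 28.4366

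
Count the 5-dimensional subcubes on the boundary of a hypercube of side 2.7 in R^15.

f_5(15-cube) = (15 choose 5) · 2^10 = 3075072.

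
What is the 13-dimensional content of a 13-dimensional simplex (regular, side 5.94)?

For a regular n-simplex with edge a, V = (a^n / n!)·√((n+1)/2^n). With a=5.94, n=13: V ≈ 0.0760874.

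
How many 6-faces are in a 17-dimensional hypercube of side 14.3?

Number of 6-faces = C(17,6) · 2^(17-6) = 12376 · 2048 = 25346048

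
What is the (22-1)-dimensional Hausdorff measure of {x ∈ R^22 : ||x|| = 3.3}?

|∂B_22(3.3)| ≈ 1.25519e+10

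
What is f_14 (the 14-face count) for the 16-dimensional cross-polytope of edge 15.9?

Number of 14-faces = 2^(14+1) · C(16,14+1) = 32768 · 16 = 524288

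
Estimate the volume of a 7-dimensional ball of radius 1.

V = 16·π^3/105 ≈ 4.72477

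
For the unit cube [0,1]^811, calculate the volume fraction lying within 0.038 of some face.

Shell fraction = 1 - (1-0.076)^811 ≈ 1 - 1.445e-28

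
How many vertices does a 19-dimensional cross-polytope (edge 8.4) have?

An n-cross-polytope has 2n vertices; here n = 19, giving 38.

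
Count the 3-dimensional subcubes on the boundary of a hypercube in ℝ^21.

Choose 3 of 21 axes to span the face (C(21,3) = 1330 ways), then fix each of the remaining 18 coordinates at one of its two extreme values (2^18 = 262144 ways): 1330·262144 = 348651520.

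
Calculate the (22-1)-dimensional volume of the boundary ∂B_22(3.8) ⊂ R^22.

S_22(3.8) = 2·π^(22/2)·(3.8)^21 / Γ(22/2) ≈ 2.42868e+11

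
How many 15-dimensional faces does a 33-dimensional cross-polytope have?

Number of 15-faces = 2^(15+1) · C(33,15+1) = 65536 · 1166803110 = 76467608616960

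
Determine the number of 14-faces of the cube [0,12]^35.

Number of 14-faces = C(35,14) · 2^(35-14) = 2319959400 · 2097152 = 4865307495628800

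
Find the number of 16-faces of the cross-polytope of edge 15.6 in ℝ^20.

Each 16-face is the convex hull of 17 vertices, one chosen as ±e_i from each of 17 distinct axes: 2^17·C(20,17) = 149422080.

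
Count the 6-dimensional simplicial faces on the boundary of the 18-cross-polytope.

f_6(18-orthoplex) = 2^7 · (18 choose 7) = 4073472.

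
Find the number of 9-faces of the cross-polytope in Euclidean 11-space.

Number of 9-faces = 2^(9+1) · C(11,9+1) = 1024 · 11 = 11264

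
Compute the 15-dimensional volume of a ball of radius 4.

V_15(4) = π^(15/2) · (4)^15 / Γ(15/2 + 1) = 274877906944·π^7/2027025 ≈ 4.09572e+08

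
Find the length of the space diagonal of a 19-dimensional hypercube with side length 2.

||(2,2,...,2)|| = √(19)·2 ≈ 8.7178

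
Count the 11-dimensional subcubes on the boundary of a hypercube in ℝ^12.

An n-cube has C(n,k)·2^(n-k) k-faces. Here C(12,11)·2^1 = 12·2 = 24.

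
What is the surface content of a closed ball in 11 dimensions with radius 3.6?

S_11(3.6) = 2·π^(11/2)·(3.6)^10 / Γ(11/2) ≈ 7.57744e+06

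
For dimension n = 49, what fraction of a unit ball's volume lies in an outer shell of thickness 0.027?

1 - (1-0.027)^49 ≈ 0.738465 ≈ 73.85%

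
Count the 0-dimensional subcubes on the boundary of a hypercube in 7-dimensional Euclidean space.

Choose 0 of 7 axes to span the face (C(7,0) = 1 way), then fix each of the remaining 7 coordinates at one of its two extreme values (2^7 = 128 ways): 1·128 = 128.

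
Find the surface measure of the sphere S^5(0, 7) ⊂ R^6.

|∂B_6(7)| = 16807·π^3 ≈ 521122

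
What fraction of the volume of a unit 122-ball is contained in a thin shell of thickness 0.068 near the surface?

V(inner)/V(outer) = ((1-0.068)/1)^122 ≈ 0.0001857, so the shell fraction is 0.999814.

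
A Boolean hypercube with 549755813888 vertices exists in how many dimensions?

n = log_2(549755813888) = 39.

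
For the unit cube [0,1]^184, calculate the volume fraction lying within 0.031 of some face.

1 - (1 - 2·0.031)^184 = 1 - 0.938^184 ≈ 0.999992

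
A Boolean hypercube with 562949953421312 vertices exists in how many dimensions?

n = log_2(562949953421312) = 49.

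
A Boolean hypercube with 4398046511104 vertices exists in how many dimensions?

Since 2^n = 4398046511104, we have n = 42.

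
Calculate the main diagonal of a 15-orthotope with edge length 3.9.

||(3.9,3.9,...,3.9)|| = √(15)·3.9 ≈ 15.1046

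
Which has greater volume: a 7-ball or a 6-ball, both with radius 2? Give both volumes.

V_7(2) ≈ 604.77. V_6(2) ≈ 330.734. The 7-ball is larger.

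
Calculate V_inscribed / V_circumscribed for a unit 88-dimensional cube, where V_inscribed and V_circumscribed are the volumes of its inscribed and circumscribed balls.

Volume scales as r^n, and r_in/r_out = 1/√88, giving (1/√88)^88 ≈ 2.7718e-86.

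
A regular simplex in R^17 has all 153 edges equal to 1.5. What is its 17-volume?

For a regular n-simplex with edge a, V = (a^n / n!)·√((n+1)/2^n). With a=1.5, n=17: V ≈ 3.24612e-14.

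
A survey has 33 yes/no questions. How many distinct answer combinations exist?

Each vertex is a binary string of length 33, so there are 2^33 = 8589934592.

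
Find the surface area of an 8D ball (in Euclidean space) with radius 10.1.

|∂B_8(10.1)| ≈ 3.48119e+08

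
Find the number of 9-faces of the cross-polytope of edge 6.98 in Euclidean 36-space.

Each 9-face is the convex hull of 10 vertices, one chosen as ±e_i from each of 10 distinct axes: 2^10·C(36,10) = 260287340544.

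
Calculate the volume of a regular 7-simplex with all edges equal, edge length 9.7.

V = (9.7^7 / 7!) · √((7+1) / 2^7) ≈ 400.785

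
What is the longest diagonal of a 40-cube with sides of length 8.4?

||(8.4,8.4,...,8.4)|| = √(40)·8.4 ≈ 53.1263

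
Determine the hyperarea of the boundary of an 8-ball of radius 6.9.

|∂B_8(6.9)| ≈ 2.41781e+07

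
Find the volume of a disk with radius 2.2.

Volume = π^{2/2}·(2.2)^2/Γ(2) ≈ 15.2053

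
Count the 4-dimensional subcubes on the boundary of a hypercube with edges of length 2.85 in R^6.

Choose 4 of 6 axes to span the face (C(6,4) = 15 ways), then fix each of the remaining 2 coordinates at one of its two extreme values (2^2 = 4 ways): 15·4 = 60.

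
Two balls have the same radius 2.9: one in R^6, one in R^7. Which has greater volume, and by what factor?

V_6(2.9) ≈ 3073.88, V_7(2.9) ≈ 8150.16. The 7-ball is larger by a factor of 2.651.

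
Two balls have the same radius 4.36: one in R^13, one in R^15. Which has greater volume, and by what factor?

V_13(4.36) ≈ 1.87355e+08, V_15(4.36) ≈ 1.49186e+09. The 15-ball is larger by a factor of 7.963.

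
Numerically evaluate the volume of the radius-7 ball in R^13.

V_13(7) = π^(13/2) · (7)^13 / Γ(13/2 + 1) = 1771684761728·π^6/19305 ≈ 8.82299e+10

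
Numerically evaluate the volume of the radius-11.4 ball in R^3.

V_3(11.4) = π^(3/2) · (11.4)^3 / Γ(3/2 + 1) ≈ 6205.88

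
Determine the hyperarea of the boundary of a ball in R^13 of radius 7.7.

S = n·V_n(r)/r = 13·V_13(7.7)/7.7 (volume-to-surface relation), giving 5.14249e+11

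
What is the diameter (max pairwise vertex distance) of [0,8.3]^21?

The space diagonal of an n-cube of side s is s√n. Here 8.3·√21 ≈ 38.0354.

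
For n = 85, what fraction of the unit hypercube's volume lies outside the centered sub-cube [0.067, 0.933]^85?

Shell fraction = 1 - (1-0.134)^85 ≈ 0.9999951132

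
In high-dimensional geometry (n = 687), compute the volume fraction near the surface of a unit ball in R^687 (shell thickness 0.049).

1 - (1-0.049)^687 ≈ 1 - 1.023e-15 ≈ (100 - 9.99e-14)%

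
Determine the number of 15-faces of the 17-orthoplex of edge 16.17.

An n-cross-polytope has 2^(k+1)·C(n,k+1) k-faces. Here 2^16·C(17,16) = 65536·17 = 1114112.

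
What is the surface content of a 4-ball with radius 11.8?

S_4(11.8) = 2·π^(4/2)·(11.8)^3 / Γ(4/2) ≈ 32432.2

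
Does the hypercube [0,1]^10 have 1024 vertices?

True. The 10-cube has 2^10 = 1024 vertices.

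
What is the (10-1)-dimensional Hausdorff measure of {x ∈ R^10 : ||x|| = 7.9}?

|∂B_10(7.9)| ≈ 3.05641e+09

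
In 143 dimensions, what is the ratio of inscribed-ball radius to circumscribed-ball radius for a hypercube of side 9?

r_in / r_out = (9/2) / (9√143/2) = 1/√143 ≈ 0.0836242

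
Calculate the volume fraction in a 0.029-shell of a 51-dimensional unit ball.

V(inner)/V(outer) = ((1-0.029)/1)^51 ≈ 0.2229, so the shell fraction is 0.777064.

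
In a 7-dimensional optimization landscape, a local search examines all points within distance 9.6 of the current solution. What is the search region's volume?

Volume = π^{7/2}·(9.6)^7/Γ(9/2) ≈ 3.55041e+07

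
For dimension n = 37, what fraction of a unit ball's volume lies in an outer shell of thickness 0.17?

1 - (1-0.17)^37 ≈ 0.998986 ≈ 99.90%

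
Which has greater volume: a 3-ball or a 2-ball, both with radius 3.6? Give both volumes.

V_3(3.6) ≈ 195.432. V_2(3.6) ≈ 40.715. The 3-ball is larger.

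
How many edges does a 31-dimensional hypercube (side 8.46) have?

The 31-cube has n·2^(n-1) = 31·2^30 = 31·1073741824 = 33285996544 edges.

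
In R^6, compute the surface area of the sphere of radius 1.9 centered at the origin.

The surface area of an n-ball is 2π^(n/2) r^(n-1) / Γ(n/2). For n=6, r=1.9: 767.746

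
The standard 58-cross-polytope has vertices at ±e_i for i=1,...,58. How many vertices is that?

The vertices are ±e_1, ..., ±e_58, so there are 2·58 = 116.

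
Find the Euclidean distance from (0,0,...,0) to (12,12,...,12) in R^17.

The space diagonal of an n-cube of side s is s√n. Here 12·√17 ≈ 49.4773.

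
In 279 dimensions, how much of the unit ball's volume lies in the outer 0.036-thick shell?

Shell fraction = 1 - (1-0.036)^279 ≈ 0.999964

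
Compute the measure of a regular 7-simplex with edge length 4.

V_7 = √(8) · 4^7 / (7! · 2^(7/2)) ≈ 0.812698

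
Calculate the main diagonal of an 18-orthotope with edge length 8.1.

d = √(8.1² + 8.1² + ... + 8.1²) [18 terms] = √(18·8.1²) = 8.1√18 ≈ 34.3654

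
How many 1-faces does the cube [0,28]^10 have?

Number of 1-faces = C(10,1)·2^(10-1) = 10·512 = 5120.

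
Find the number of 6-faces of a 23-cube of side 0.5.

Number of 6-faces = C(23,6) · 2^(23-6) = 100947 · 131072 = 13231325184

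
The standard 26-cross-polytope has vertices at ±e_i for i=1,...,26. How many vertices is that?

The vertices are ±e_1, ..., ±e_26, so there are 2·26 = 52.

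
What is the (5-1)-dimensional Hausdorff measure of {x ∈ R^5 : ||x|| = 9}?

|∂B_5(9)| = 17496·π^2 ≈ 172679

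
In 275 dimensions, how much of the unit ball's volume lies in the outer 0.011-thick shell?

V(inner)/V(outer) = ((1-0.011)/1)^275 ≈ 0.04775, so the shell fraction is 0.952249.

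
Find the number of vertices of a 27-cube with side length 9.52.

An n-cube has 2^n vertices; for n = 27 that is 2^27 = 134217728.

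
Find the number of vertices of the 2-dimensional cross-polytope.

Number of vertices = 2n = 4.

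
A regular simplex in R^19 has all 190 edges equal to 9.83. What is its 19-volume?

For a regular n-simplex with edge a, V = (a^n / n!)·√((n+1)/2^n). With a=9.83, n=19: V ≈ 0.366566.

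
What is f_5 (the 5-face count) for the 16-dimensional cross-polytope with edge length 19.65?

f_5(16-orthoplex) = 2^6 · (16 choose 6) = 512512.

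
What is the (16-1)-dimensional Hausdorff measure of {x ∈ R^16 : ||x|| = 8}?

|∂B_16(8)| = 4398046511104·π^8/315 ≈ 1.32479e+14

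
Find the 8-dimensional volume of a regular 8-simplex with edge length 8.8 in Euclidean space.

For a regular n-simplex with edge a, V = (a^n / n!)·√((n+1)/2^n). With a=8.8, n=8: V ≈ 167.241.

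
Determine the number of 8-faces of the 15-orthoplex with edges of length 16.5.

An n-cross-polytope has 2^(k+1)·C(n,k+1) k-faces. Here 2^9·C(15,9) = 512·5005 = 2562560.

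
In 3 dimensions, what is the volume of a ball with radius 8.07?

V_3(8.07) = π^(3/2) · (8.07)^3 / Γ(3/2 + 1) ≈ 2201.45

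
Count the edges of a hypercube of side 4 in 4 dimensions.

Number of 1-faces = C(4,1)·2^(4-1) = 4·8 = 32.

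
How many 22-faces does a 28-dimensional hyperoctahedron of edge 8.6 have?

f_22(28-orthoplex) = 2^23 · (28 choose 23) = 824432394240.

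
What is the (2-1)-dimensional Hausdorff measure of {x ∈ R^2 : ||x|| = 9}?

S = n·V_n(r)/r = 2·V_2(9)/9 (volume-to-surface relation), giving 2πr = 2π·9 ≈ 56.5487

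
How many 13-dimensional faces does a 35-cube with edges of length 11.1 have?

Choose 13 of 35 axes to span the face (C(35,13) = 1476337800 ways), then fix each of the remaining 22 coordinates at one of its two extreme values (2^22 = 4194304 ways): 1476337800·4194304 = 6192209539891200.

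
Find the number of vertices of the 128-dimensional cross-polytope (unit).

Number of vertices = 2n = 256.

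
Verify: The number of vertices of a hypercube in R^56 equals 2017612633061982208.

False. The 56-cube has 2^56 = 72057594037927936 vertices.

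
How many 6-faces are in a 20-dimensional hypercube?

An n-cube has C(n,k)·2^(n-k) k-faces. Here C(20,6)·2^14 = 38760·16384 = 635043840.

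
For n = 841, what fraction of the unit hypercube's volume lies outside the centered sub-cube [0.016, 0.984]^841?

The inner cube has side 1-2·0.016 = 0.968 and volume (0.968)^841 ≈ 1.322e-12, so the shell holds 1 - 1.322e-12 of the volume.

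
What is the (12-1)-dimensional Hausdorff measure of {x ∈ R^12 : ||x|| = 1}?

S_12(1) = 2·π^(12/2)·(1)^11 / Γ(12/2) = π^6/60 ≈ 16.0232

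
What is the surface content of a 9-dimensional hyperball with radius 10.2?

The surface area of an n-ball is 2π^(n/2) r^(n-1) / Γ(n/2). For n=9, r=10.2: 3.47826e+09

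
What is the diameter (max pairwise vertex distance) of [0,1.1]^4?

Diagonal = √4 · 1.1 = 2.2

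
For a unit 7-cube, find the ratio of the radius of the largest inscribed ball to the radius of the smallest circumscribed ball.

r_in / r_out = (1/2) / (1√7/2) = 1/√7 ≈ 0.377964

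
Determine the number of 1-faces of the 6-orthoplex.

An n-cross-polytope has 2^(k+1)·C(n,k+1) k-faces. Here 2^2·C(6,2) = 4·15 = 60.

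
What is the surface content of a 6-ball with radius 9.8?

The surface area of an n-ball is 2π^(n/2) r^(n-1) / Γ(n/2). For n=6, r=9.8: 2.80272e+06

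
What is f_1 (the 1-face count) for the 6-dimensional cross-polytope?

f_1(6-orthoplex) = 2^2 · (6 choose 2) = 60.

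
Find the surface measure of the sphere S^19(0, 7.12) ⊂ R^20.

|∂B_20(7.12)| ≈ 8.12616e+15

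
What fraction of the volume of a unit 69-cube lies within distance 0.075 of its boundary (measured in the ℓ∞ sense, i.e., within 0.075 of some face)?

1 - (1 - 2·0.075)^69 = 1 - 0.85^69 ≈ 0.999987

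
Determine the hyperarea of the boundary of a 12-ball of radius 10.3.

S_12(10.3) = 2·π^(12/2)·(10.3)^11 / Γ(12/2) ≈ 2.21798e+12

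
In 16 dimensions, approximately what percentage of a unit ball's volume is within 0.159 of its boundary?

1 - (1-0.159)^16 ≈ 0.937377 ≈ 93.74%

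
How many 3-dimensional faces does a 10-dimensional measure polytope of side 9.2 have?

f_3(10-cube) = (10 choose 3) · 2^7 = 15360.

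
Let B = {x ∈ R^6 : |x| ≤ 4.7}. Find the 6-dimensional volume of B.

Volume = π^{6/2}·(4.7)^6/Γ(4) ≈ 55703.9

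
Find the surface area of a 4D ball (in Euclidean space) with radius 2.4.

S_4(2.4) = 2·π^(4/2)·(2.4)^3 / Γ(4/2) ≈ 272.875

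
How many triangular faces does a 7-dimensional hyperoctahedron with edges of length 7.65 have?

Each 2-face is the convex hull of 3 vertices, one chosen as ±e_i from each of 3 distinct axes: 2^3·C(7,3) = 280.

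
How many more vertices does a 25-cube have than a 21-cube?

The 25-cube has 2^25 = 33554432 vertices. The 21-cube has 2^21 = 2097152 vertices. Difference: 33554432 - 2097152 = 31457280.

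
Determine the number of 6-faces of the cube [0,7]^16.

Choose 6 of 16 axes to span the face (C(16,6) = 8008 ways), then fix each of the remaining 10 coordinates at one of its two extreme values (2^10 = 1024 ways): 8008·1024 = 8200192.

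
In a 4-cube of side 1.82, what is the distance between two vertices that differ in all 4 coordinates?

||(1.82,1.82,...,1.82)|| = √(4)·1.82 = 3.64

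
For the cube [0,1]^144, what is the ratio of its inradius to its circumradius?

r_in / r_out = (1/2) / (1√144/2) = 1/√144 ≈ 0.0833333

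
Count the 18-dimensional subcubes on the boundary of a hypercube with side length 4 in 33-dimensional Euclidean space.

An n-cube has C(n,k)·2^(n-k) k-faces. Here C(33,18)·2^15 = 1037158320·32768 = 33985603829760.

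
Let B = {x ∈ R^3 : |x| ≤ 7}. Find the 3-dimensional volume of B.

The n-ball volume is π^(n/2)·r^n/Γ(n/2+1). With n=3, r=7: V = 1372·π/3 ≈ 1436.76.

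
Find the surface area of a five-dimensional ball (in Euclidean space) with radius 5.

S_5(5) = 2·π^(5/2)·(5)^4 / Γ(5/2) = 5000·π^2/3 ≈ 16449.3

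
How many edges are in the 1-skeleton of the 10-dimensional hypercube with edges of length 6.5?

An n-cube has n·2^(n-1) edges. With n = 10: 10·512 = 5120.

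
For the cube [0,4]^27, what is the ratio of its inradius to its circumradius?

r_in = 4/2 (half the side); r_out = 4√27/2 (half the diagonal). Ratio = 1/√27 ≈ 0.19245.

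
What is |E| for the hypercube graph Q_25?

An n-cube has n·2^(n-1) edges. With n = 25: 25·16777216 = 419430400.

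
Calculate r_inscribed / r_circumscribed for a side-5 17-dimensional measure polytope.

Ratio = (s/2)/(s√17/2) = 17^(-1/2) ≈ 0.242536.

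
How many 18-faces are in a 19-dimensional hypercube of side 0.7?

Number of 18-faces = C(19,18) · 2^(19-18) = 19 · 2 = 38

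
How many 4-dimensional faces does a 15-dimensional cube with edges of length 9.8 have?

f_4(15-cube) = (15 choose 4) · 2^11 = 2795520.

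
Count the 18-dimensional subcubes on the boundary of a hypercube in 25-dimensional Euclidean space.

Number of 18-faces = C(25,18) · 2^(25-18) = 480700 · 128 = 61529600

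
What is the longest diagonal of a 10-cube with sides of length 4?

d = √(4² + 4² + ... + 4²) [10 terms] = √(10·4²) = 4√10 ≈ 12.6491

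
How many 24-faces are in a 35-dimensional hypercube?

f_24(35-cube) = (35 choose 24) · 2^11 = 854478643200.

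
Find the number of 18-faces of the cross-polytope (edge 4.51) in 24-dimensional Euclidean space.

Each 18-face is the convex hull of 19 vertices, one chosen as ±e_i from each of 19 distinct axes: 2^19·C(24,19) = 22284337152.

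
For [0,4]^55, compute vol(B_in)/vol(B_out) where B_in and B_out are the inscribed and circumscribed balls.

Volume scales as r^n, and r_in/r_out = 1/√55, giving (1/√55)^55 ≈ 1.38047e-48.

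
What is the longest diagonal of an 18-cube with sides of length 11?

d = √(11² + 11² + ... + 11²) [18 terms] = √(18·11²) = 11√18 ≈ 46.669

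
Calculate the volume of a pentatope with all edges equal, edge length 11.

V = (11^4 / 4!) · √((4+1) / 2^4) ≈ 341.024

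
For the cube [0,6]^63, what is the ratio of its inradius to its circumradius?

For an n-cube of any side s, the inradius is s/2 and the circumradius is s√n/2, so the ratio is 1/√63 ≈ 0.125988.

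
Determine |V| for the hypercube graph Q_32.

An n-cube has 2^n vertices; for n = 32 that is 2^32 = 4294967296.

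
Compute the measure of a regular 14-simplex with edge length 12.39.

V = (12.39^14 / 14!) · √((14+1) / 2^14) ≈ 697.31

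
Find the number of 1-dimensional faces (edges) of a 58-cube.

The 58-cube has n·2^(n-1) = 58·2^57 = 58·144115188075855872 = 8358680908399640576 edges.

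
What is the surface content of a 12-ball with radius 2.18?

S_12(2.18) = 2·π^(12/2)·(2.18)^11 / Γ(12/2) ≈ 84677.8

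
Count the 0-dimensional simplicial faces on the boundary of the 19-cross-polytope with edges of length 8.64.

f_0(19-orthoplex) = 2^1 · (19 choose 1) = 38.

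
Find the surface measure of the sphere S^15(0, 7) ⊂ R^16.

The surface area of an n-ball is 2π^(n/2) r^(n-1) / Γ(n/2). For n=16, r=7: 678223072849·π^8/360 ≈ 1.78759e+13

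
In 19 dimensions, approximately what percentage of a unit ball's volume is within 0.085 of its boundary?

1 - (1-0.085)^19 ≈ 0.815073 ≈ 81.51%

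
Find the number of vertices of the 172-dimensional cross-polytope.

The vertices are ±e_1, ..., ±e_172, so there are 2·172 = 344.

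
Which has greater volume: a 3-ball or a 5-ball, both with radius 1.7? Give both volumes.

V_3(1.7) ≈ 20.5795. V_5(1.7) ≈ 74.7383. The 5-ball is larger.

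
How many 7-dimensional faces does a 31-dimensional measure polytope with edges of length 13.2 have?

Number of 7-faces = C(31,7) · 2^(31-7) = 2629575 · 16777216 = 44116947763200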